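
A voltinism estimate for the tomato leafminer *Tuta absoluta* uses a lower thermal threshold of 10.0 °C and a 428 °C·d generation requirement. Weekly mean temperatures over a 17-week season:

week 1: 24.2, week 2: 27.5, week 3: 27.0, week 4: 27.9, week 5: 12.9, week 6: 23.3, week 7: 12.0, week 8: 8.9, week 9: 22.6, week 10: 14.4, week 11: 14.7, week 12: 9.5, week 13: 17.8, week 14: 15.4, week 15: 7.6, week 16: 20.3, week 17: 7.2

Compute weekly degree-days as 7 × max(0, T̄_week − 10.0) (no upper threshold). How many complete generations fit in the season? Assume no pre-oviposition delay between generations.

Weekly DD (7 × max(0, T̄ − 10.0)): 99.4, 122.5, 119.0, 125.3, 20.3, 93.1, 14.0, 0.0, 88.2, 30.8, 32.9, 0.0, 54.6, 37.8, 0.0, 72.1, 0.0.
Season total = 910.0 DD.
Complete generations = ⌊910.0 / 428⌋ = 2.

2 generations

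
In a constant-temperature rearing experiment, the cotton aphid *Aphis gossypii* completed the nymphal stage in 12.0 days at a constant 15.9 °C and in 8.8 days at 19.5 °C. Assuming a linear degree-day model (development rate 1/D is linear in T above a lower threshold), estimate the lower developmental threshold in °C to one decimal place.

6.0 °C

Linear rate model ⇒ the product D·(T − T_b) is constant across temperatures.
12.0·(15.9 − T_b) = 8.8·(19.5 − T_b)
T_b = (12.0·15.9 − 8.8·19.5) / (12.0 − 8.8) = 19.20 / 3.2 = 6.000 °C ≈ 6.0 °C.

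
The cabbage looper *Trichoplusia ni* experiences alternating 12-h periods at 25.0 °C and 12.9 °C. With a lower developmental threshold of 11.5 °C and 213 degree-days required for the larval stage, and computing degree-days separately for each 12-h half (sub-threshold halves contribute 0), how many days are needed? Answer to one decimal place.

28.6 days

Day half: max(0, 25.0 − 11.5) × 0.5 = 13.5 × 0.5 = 6.75 DD.
Night half: max(0, 12.9 − 11.5) × 0.5 = 1.4 × 0.5 = 0.70 DD.
Per 24 h: 7.45 DD/day.
Duration = 213 / 7.45 = 28.591 ≈ 28.6 days.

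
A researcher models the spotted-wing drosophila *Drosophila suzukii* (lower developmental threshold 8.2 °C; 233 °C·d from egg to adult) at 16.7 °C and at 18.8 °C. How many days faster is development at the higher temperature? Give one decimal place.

At 16.7 °C: 233 / (16.7 − 8.2) = 233 / 8.5 = 27.412 d.
At 18.8 °C: 233 / (18.8 − 8.2) = 233 / 10.6 = 21.981 d.
Difference = |27.412 − 21.981| = 5.431 ≈ 5.4 days.

5.4 days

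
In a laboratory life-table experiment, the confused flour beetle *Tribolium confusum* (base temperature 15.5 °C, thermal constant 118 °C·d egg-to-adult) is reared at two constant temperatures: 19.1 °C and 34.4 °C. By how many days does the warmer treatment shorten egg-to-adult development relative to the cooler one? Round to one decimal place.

At 19.1 °C: 118 / (19.1 − 15.5) = 118 / 3.6 = 32.778 d.
At 34.4 °C: 118 / (34.4 − 15.5) = 118 / 18.9 = 6.243 d.
Difference = |32.778 − 6.243| = 26.534 ≈ 26.5 days.

26.5 days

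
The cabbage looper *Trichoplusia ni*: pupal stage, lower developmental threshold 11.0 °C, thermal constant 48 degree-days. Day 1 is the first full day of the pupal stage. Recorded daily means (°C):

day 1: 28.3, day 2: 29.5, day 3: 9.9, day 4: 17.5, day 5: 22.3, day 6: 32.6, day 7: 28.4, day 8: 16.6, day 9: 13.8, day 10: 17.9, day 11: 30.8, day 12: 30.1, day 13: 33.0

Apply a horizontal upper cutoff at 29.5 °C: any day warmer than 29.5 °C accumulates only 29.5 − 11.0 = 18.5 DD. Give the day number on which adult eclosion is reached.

day 5

Daily DD above 11.0 °C (capped at 18.5): 17.3, 18.5, 0.0, 6.5, 11.3, 18.5, 17.4, 5.6, 2.8, 6.9, 18.5, 18.5, 18.5.
Cumulative: 17.3, 35.8, 35.8, 42.3, 53.6, 72.1, 89.5, 95.1, 97.9, 104.8, 123.3, 141.8, 160.3.
The total first reaches 48 DD on day 5.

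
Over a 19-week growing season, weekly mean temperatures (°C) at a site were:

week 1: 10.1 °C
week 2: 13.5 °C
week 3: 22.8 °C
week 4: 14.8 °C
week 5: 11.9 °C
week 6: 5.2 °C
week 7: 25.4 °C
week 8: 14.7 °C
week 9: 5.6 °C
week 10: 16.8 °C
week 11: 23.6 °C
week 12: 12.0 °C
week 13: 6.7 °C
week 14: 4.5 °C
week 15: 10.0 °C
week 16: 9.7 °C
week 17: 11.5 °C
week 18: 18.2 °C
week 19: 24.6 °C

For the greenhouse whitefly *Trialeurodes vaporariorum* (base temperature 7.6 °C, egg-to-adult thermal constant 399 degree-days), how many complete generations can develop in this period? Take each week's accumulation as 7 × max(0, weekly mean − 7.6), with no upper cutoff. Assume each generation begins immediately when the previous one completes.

2 generations

Weekly DD (7 × max(0, T̄ − 7.6)): 17.5, 41.3, 106.4, 50.4, 30.1, 0.0, 124.6, 49.7, 0.0, 64.4, 112.0, 30.8, 0.0, 0.0, 16.8, 14.7, 27.3, 74.2, 119.0.
Season total = 879.2 DD.
Complete generations = ⌊879.2 / 399⌋ = 2.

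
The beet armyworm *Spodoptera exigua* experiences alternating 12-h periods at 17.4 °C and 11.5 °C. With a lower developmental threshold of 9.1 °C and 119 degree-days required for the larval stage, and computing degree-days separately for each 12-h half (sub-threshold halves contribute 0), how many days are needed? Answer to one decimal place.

Day half: max(0, 17.4 − 9.1) × 0.5 = 8.3 × 0.5 = 4.15 DD.
Night half: max(0, 11.5 − 9.1) × 0.5 = 2.4 × 0.5 = 1.20 DD.
Per 24 h: 5.35 DD/day.
Duration = 119 / 5.35 = 22.243 ≈ 22.2 days.

22.2 days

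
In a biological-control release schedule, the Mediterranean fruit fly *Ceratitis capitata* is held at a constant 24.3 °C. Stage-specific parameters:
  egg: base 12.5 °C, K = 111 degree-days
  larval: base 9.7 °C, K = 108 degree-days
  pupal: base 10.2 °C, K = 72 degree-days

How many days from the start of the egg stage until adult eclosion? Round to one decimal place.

21.9 days

egg: 111 / (24.3 − 12.5) = 111 / 11.8 = 9.407 d.
larval: 108 / (24.3 − 9.7) = 108 / 14.6 = 7.397 d.
pupal: 72 / (24.3 − 10.2) = 72 / 14.1 = 5.106 d.
Sum = 21.910 ≈ 21.9 days.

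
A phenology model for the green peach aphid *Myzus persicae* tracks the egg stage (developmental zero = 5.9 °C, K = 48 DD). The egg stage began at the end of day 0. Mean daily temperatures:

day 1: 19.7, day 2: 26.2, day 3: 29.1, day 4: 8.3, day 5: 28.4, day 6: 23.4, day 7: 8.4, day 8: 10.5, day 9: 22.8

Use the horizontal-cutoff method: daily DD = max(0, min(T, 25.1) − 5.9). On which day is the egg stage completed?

Daily DD above 5.9 °C (capped at 19.2): 13.8, 19.2, 19.2, 2.4, 19.2, 17.5, 2.5, 4.6, 16.9.
Cumulative: 13.8, 33.0, 52.2, 54.6, 73.8, 91.3, 93.8, 98.4, 115.3.
The total first reaches 48 DD on day 3.

day 3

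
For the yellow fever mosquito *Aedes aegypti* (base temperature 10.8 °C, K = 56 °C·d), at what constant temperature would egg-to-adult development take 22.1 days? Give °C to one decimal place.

Required daily accumulation = 56 / 22.1 = 2.534 DD/day.
T = T_base + 2.534 = 10.8 + 2.534 = 13.334 ≈ 13.3 °C.

13.3 °C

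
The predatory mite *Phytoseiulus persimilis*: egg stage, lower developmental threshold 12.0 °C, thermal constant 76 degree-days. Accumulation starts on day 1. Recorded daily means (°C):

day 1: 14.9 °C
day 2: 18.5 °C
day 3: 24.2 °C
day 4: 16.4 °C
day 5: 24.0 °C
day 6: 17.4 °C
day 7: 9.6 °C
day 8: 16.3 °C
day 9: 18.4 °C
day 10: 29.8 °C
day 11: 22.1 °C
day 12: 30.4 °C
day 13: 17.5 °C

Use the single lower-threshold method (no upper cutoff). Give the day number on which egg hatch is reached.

day 11

Daily DD above 12.0 °C: 2.9, 6.5, 12.2, 4.4, 12.0, 5.4, 0.0, 4.3, 6.4, 17.8, 10.1, 18.4, 5.5.
Cumulative: 2.9, 9.4, 21.6, 26.0, 38.0, 43.4, 43.4, 47.7, 54.1, 71.9, 82.0, 100.4, 105.9.
The total first reaches 76 DD on day 11.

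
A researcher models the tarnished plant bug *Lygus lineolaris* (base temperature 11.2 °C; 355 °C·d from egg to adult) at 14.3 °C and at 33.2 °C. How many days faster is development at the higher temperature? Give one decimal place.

98.4 days

At 14.3 °C: 355 / (14.3 − 11.2) = 355 / 3.1 = 114.516 d.
At 33.2 °C: 355 / (33.2 − 11.2) = 355 / 22.0 = 16.136 d.
Difference = |114.516 − 16.136| = 98.380 ≈ 98.4 days.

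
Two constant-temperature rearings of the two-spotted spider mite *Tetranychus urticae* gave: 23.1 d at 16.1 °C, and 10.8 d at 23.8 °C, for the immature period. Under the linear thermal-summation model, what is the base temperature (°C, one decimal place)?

9.3 °C

Equal thermal constants: D₁(T₁ − T_b) = D₂(T₂ − T_b).
23.1·(16.1 − T_b) = 10.8·(23.8 − T_b)
T_b = (23.1·16.1 − 10.8·23.8) / (23.1 − 10.8) = 114.87 / 12.3 = 9.339 °C ≈ 9.3 °C.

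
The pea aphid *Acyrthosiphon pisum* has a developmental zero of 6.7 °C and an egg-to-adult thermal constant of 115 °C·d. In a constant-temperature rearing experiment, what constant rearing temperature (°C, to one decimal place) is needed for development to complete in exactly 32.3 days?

Required daily accumulation = 115 / 32.3 = 3.560 DD/day.
T = T_base + 3.560 = 6.7 + 3.560 = 10.260 ≈ 10.3 °C.

10.3 °C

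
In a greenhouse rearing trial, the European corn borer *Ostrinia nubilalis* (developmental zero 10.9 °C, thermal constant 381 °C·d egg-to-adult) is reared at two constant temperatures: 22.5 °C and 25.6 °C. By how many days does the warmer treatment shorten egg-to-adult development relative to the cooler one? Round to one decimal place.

At 22.5 °C: 381 / (22.5 − 10.9) = 381 / 11.6 = 32.845 d.
At 25.6 °C: 381 / (25.6 − 10.9) = 381 / 14.7 = 25.918 d.
Difference = |32.845 − 25.918| = 6.926 ≈ 6.9 days.

6.9 days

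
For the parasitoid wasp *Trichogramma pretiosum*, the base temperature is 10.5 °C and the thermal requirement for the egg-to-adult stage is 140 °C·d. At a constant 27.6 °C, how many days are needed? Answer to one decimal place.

8.2 days

Daily accumulation = 27.6 − 10.5 = 17.1 DD/day.
Duration = 140 / 17.1 = 8.187 ≈ 8.2 days.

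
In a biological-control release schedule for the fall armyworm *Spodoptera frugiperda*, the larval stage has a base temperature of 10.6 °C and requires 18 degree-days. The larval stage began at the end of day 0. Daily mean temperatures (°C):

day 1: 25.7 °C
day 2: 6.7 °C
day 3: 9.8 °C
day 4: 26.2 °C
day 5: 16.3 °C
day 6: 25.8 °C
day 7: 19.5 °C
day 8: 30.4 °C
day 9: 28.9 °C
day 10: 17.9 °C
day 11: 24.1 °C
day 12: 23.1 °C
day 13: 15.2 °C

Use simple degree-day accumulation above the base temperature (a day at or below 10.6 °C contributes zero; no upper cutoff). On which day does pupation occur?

day 4

Daily DD above 10.6 °C: 15.1, 0.0, 0.0, 15.6, 5.7, 15.2, 8.9, 19.8, 18.3, 7.3, 13.5, 12.5, 4.6.
Cumulative: 15.1, 15.1, 15.1, 30.7, 36.4, 51.6, 60.5, 80.3, 98.6, 105.9, 119.4, 131.9, 136.5.
The total first reaches 18 DD on day 4.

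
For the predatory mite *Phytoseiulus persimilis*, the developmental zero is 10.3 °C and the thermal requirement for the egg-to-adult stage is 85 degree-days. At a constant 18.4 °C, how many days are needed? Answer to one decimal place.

Daily accumulation = 18.4 − 10.3 = 8.1 DD/day.
Duration = 85 / 8.1 = 10.494 ≈ 10.5 days.

10.5 days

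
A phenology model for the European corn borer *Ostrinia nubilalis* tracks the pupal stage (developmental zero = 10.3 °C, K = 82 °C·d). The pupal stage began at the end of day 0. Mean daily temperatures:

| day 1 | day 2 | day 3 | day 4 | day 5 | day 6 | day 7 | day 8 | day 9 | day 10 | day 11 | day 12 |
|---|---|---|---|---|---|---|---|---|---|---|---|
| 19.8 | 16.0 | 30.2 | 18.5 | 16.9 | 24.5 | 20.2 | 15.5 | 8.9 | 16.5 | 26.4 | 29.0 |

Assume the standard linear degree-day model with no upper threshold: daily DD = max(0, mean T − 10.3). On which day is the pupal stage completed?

Daily DD above 10.3 °C: 9.5, 5.7, 19.9, 8.2, 6.6, 14.2, 9.9, 5.2, 0.0, 6.2, 16.1, 18.7.
Cumulative: 9.5, 15.2, 35.1, 43.3, 49.9, 64.1, 74.0, 79.2, 79.2, 85.4, 101.5, 120.2.
The total first reaches 82 DD on day 10.

day 10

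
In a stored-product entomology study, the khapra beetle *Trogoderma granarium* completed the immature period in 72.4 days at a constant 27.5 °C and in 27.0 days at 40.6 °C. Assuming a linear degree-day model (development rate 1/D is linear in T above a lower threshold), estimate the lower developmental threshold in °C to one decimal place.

19.7 °C

Under the model K = D·(T − T_b), so D₁·(T₁ − T_b) = D₂·(T₂ − T_b).
72.4·(27.5 − T_b) = 27.0·(40.6 − T_b)
T_b = (72.4·27.5 − 27.0·40.6) / (72.4 − 27.0) = 894.80 / 45.4 = 19.709 °C ≈ 19.7 °C.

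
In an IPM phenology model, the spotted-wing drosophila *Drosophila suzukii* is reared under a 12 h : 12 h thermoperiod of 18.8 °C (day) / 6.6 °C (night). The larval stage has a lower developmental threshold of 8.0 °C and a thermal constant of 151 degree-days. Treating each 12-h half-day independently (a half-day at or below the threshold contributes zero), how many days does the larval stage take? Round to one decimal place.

Day half: max(0, 18.8 − 8.0) × 0.5 = 10.8 × 0.5 = 5.40 DD.
Night half: max(0, 6.6 − 8.0) × 0.5 = 0.0 × 0.5 = 0.00 DD.
Per 24 h: 5.40 DD/day.
Duration = 151 / 5.40 = 27.963 ≈ 28.0 days.

28.0 days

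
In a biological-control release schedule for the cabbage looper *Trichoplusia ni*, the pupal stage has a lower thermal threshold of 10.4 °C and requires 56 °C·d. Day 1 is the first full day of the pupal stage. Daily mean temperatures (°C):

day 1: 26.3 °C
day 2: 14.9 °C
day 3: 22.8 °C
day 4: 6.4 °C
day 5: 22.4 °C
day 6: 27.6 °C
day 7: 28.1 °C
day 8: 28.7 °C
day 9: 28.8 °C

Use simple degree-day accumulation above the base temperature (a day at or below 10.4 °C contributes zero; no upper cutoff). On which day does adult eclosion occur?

day 6

Daily DD above 10.4 °C: 15.9, 4.5, 12.4, 0.0, 12.0, 17.2, 17.7, 18.3, 18.4.
Cumulative: 15.9, 20.4, 32.8, 32.8, 44.8, 62.0, 79.7, 98.0, 116.4.
The total first reaches 56 DD on day 6.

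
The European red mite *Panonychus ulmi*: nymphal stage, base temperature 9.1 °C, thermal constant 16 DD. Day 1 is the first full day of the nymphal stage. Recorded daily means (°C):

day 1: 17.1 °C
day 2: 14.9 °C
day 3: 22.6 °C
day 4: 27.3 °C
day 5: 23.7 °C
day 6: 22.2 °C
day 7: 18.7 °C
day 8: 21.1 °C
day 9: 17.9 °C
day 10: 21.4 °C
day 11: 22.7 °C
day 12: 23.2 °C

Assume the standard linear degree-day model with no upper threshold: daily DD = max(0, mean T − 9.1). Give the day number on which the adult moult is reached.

Daily DD above 9.1 °C: 8.0, 5.8, 13.5, 18.2, 14.6, 13.1, 9.6, 12.0, 8.8, 12.3, 13.6, 14.1.
Cumulative: 8.0, 13.8, 27.3, 45.5, 60.1, 73.2, 82.8, 94.8, 103.6, 115.9, 129.5, 143.6.
The total first reaches 16 DD on day 3.

day 3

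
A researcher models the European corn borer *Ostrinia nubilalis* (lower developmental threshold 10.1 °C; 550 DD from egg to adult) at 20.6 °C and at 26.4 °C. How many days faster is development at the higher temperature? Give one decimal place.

At 20.6 °C: 550 / (20.6 − 10.1) = 550 / 10.5 = 52.381 d.
At 26.4 °C: 550 / (26.4 − 10.1) = 550 / 16.3 = 33.742 d.
Difference = |52.381 − 33.742| = 18.639 ≈ 18.6 days.

18.6 days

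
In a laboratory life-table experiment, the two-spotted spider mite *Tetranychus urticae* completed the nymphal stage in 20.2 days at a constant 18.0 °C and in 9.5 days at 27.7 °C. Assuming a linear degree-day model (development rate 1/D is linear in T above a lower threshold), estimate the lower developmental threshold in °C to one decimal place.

Equal thermal constants: D₁(T₁ − T_b) = D₂(T₂ − T_b).
20.2·(18.0 − T_b) = 9.5·(27.7 − T_b)
T_b = (20.2·18.0 − 9.5·27.7) / (20.2 − 9.5) = 100.45 / 10.7 = 9.388 °C ≈ 9.4 °C.

9.4 °C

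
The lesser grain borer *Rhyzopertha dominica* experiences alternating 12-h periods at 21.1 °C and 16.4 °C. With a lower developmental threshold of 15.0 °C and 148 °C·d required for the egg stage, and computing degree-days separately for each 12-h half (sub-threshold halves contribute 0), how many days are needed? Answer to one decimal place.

Day half: max(0, 21.1 − 15.0) × 0.5 = 6.1 × 0.5 = 3.05 DD.
Night half: max(0, 16.4 − 15.0) × 0.5 = 1.4 × 0.5 = 0.70 DD.
Per 24 h: 3.75 DD/day.
Duration = 148 / 3.75 = 39.467 ≈ 39.5 days.

39.5 days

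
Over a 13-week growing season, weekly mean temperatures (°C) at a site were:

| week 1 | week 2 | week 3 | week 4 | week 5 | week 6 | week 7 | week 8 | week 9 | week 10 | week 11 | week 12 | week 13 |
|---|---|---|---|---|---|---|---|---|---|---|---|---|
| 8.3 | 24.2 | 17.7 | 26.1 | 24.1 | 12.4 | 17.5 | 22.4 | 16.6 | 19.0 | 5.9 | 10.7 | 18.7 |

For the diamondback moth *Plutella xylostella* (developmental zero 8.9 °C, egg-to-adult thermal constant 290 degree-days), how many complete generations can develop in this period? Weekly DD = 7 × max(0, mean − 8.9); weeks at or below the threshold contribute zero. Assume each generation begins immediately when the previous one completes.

2 generations

Weekly DD (7 × max(0, T̄ − 8.9)): 0.0, 107.1, 61.6, 120.4, 106.4, 24.5, 60.2, 94.5, 53.9, 70.7, 0.0, 12.6, 68.6.
Season total = 780.5 DD.
Complete generations = ⌊780.5 / 290⌋ = 2.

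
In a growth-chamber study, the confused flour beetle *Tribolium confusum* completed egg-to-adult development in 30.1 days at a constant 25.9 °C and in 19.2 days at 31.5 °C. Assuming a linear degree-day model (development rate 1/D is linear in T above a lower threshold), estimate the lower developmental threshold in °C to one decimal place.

16.0 °C

Equal thermal constants: D₁(T₁ − T_b) = D₂(T₂ − T_b).
30.1·(25.9 − T_b) = 19.2·(31.5 − T_b)
T_b = (30.1·25.9 − 19.2·31.5) / (30.1 − 19.2) = 174.79 / 10.9 = 16.036 °C ≈ 16.0 °C.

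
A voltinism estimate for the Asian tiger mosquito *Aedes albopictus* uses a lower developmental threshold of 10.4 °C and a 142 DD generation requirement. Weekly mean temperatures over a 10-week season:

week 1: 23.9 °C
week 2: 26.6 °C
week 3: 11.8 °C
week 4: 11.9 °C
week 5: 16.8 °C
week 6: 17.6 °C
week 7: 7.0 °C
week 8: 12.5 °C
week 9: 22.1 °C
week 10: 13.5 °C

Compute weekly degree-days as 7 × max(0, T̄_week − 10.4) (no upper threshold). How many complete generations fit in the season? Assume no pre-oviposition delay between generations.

3 generations

Weekly DD (7 × max(0, T̄ − 10.4)): 94.5, 113.4, 9.8, 10.5, 44.8, 50.4, 0.0, 14.7, 81.9, 21.7.
Season total = 441.7 DD.
Complete generations = ⌊441.7 / 142⌋ = 3.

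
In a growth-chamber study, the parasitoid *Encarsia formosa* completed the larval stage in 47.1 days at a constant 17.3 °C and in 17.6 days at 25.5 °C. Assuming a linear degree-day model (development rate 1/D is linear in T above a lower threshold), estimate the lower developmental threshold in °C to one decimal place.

12.4 °C

Linear rate model ⇒ the product D·(T − T_b) is constant across temperatures.
47.1·(17.3 − T_b) = 17.6·(25.5 − T_b)
T_b = (47.1·17.3 − 17.6·25.5) / (47.1 − 17.6) = 366.03 / 29.5 = 12.408 °C ≈ 12.4 °C.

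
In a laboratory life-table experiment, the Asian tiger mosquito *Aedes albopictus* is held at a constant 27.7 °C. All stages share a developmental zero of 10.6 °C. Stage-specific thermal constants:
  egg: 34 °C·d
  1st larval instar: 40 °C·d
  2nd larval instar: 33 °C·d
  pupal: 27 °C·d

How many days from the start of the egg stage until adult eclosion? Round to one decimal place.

7.8 days

Daily accumulation at 27.7 °C = 27.7 − 10.6 = 17.1 DD/day.
Total K = 34 + 40 + 33 + 27 = 134 DD.
Total duration = 134 / 17.1 = 7.836 ≈ 7.8 days.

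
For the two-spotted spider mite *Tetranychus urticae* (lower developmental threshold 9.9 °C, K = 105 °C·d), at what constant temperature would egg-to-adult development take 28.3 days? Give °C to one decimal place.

13.6 °C

Required daily accumulation = 105 / 28.3 = 3.710 DD/day.
T = T_base + 3.710 = 9.9 + 3.710 = 13.610 ≈ 13.6 °C.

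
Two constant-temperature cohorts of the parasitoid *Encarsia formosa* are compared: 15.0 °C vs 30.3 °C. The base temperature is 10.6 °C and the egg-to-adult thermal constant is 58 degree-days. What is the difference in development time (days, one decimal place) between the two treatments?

10.2 days

At 15.0 °C: 58 / (15.0 − 10.6) = 58 / 4.4 = 13.182 d.
At 30.3 °C: 58 / (30.3 − 10.6) = 58 / 19.7 = 2.944 d.
Difference = |13.182 − 2.944| = 10.238 ≈ 10.2 days.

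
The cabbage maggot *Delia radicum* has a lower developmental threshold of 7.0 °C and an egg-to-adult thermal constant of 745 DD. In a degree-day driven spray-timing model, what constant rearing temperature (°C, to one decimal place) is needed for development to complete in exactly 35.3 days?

28.1 °C

Required daily accumulation = 745 / 35.3 = 21.105 DD/day.
T = T_base + 21.105 = 7.0 + 21.105 = 28.105 ≈ 28.1 °C.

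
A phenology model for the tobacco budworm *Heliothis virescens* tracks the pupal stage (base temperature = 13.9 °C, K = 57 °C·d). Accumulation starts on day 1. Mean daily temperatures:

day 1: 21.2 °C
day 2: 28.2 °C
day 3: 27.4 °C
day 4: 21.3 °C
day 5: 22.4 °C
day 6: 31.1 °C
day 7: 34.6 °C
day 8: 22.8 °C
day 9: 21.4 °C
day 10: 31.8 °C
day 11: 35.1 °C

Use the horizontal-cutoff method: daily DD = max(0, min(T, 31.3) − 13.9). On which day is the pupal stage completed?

Daily DD above 13.9 °C (capped at 17.4): 7.3, 14.3, 13.5, 7.4, 8.5, 17.2, 17.4, 8.9, 7.5, 17.4, 17.4.
Cumulative: 7.3, 21.6, 35.1, 42.5, 51.0, 68.2, 85.6, 94.5, 102.0, 119.4, 136.8.
The total first reaches 57 DD on day 6.

day 6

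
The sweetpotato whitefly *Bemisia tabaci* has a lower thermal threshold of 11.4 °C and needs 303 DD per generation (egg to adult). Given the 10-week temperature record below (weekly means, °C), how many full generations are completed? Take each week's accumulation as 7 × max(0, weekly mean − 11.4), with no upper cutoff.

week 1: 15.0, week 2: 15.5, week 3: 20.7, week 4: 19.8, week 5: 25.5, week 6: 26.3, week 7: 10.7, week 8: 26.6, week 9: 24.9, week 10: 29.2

Weekly DD (7 × max(0, T̄ − 11.4)): 25.2, 28.7, 65.1, 58.8, 98.7, 104.3, 0.0, 106.4, 94.5, 124.6.
Season total = 706.3 DD.
Complete generations = ⌊706.3 / 303⌋ = 2.

2 generations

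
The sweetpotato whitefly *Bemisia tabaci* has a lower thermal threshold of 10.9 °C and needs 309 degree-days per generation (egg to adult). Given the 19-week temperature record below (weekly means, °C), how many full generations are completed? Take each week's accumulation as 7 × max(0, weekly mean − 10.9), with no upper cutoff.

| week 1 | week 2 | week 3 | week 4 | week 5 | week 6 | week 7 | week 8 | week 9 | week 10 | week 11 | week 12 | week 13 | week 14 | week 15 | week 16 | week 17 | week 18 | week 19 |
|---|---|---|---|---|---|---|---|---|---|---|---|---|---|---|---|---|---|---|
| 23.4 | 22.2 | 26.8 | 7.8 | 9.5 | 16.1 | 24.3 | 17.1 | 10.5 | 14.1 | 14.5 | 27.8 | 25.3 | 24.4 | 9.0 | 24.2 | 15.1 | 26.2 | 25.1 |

3 generations

Weekly DD (7 × max(0, T̄ − 10.9)): 87.5, 79.1, 111.3, 0.0, 0.0, 36.4, 93.8, 43.4, 0.0, 22.4, 25.2, 118.3, 100.8, 94.5, 0.0, 93.1, 29.4, 107.1, 99.4.
Season total = 1141.7 DD.
Complete generations = ⌊1141.7 / 309⌋ = 3.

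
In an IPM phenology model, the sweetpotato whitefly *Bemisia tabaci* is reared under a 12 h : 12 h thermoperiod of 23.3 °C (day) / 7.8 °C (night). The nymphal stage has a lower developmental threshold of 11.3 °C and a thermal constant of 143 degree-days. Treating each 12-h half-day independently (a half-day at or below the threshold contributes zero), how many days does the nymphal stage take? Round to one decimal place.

Day half: max(0, 23.3 − 11.3) × 0.5 = 12.0 × 0.5 = 6.00 DD.
Night half: max(0, 7.8 − 11.3) × 0.5 = 0.0 × 0.5 = 0.00 DD.
Per 24 h: 6.00 DD/day.
Duration = 143 / 6.00 = 23.833 ≈ 23.8 days.

23.8 days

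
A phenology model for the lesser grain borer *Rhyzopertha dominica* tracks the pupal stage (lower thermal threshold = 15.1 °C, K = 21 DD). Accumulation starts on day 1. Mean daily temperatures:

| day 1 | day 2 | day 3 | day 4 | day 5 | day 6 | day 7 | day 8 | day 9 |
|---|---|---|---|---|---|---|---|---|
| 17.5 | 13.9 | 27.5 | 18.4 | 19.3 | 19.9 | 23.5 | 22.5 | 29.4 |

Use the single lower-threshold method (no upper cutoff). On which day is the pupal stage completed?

day 5

Daily DD above 15.1 °C: 2.4, 0.0, 12.4, 3.3, 4.2, 4.8, 8.4, 7.4, 14.3.
Cumulative: 2.4, 2.4, 14.8, 18.1, 22.3, 27.1, 35.5, 42.9, 57.2.
The total first reaches 21 DD on day 5.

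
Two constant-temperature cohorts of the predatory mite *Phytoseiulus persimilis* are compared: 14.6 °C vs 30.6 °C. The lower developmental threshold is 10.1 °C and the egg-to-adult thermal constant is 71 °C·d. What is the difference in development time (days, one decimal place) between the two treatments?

12.3 days

At 14.6 °C: 71 / (14.6 − 10.1) = 71 / 4.5 = 15.778 d.
At 30.6 °C: 71 / (30.6 − 10.1) = 71 / 20.5 = 3.463 d.
Difference = |15.778 − 3.463| = 12.314 ≈ 12.3 days.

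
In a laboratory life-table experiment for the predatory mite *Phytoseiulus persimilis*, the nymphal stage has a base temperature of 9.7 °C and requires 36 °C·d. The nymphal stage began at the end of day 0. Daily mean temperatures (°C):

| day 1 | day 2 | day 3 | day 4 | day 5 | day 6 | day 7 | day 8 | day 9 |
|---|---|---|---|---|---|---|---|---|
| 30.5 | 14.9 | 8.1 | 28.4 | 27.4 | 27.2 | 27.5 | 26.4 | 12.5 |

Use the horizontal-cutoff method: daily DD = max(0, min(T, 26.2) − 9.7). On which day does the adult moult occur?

day 4

Daily DD above 9.7 °C (capped at 16.5): 16.5, 5.2, 0.0, 16.5, 16.5, 16.5, 16.5, 16.5, 2.8.
Cumulative: 16.5, 21.7, 21.7, 38.2, 54.7, 71.2, 87.7, 104.2, 107.0.
The total first reaches 36 DD on day 4.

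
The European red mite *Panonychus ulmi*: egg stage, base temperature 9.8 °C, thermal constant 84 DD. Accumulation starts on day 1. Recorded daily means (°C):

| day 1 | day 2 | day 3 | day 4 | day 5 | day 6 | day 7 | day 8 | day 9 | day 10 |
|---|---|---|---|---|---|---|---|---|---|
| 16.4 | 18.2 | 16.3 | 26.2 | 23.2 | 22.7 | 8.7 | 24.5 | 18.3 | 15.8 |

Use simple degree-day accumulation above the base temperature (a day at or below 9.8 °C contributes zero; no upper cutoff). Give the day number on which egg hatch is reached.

day 9

Daily DD above 9.8 °C: 6.6, 8.4, 6.5, 16.4, 13.4, 12.9, 0.0, 14.7, 8.5, 6.0.
Cumulative: 6.6, 15.0, 21.5, 37.9, 51.3, 64.2, 64.2, 78.9, 87.4, 93.4.
The total first reaches 84 DD on day 9.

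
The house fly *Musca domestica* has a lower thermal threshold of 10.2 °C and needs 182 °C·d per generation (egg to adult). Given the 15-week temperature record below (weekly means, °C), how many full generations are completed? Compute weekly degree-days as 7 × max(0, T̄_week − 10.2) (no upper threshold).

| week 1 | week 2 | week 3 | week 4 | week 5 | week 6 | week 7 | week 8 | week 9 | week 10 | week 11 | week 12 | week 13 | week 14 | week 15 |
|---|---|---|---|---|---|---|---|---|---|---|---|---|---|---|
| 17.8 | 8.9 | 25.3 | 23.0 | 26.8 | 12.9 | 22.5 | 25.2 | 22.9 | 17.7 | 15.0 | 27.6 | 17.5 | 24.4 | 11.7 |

5 generations

Weekly DD (7 × max(0, T̄ − 10.2)): 53.2, 0.0, 105.7, 89.6, 116.2, 18.9, 86.1, 105.0, 88.9, 52.5, 33.6, 121.8, 51.1, 99.4, 10.5.
Season total = 1032.5 DD.
Complete generations = ⌊1032.5 / 182⌋ = 5.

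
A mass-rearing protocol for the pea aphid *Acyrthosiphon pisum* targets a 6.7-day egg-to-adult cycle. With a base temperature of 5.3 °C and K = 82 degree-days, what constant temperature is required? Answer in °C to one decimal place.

17.5 °C

Required daily accumulation = 82 / 6.7 = 12.239 DD/day.
T = T_base + 12.239 = 5.3 + 12.239 = 17.539 ≈ 17.5 °C.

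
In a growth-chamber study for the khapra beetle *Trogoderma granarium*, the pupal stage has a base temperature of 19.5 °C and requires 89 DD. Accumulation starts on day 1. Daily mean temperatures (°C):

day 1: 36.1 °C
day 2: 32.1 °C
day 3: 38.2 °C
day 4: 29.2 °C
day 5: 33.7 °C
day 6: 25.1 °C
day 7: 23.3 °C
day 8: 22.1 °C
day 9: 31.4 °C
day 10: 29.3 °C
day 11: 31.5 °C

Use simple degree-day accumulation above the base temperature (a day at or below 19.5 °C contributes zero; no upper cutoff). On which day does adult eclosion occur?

day 9

Daily DD above 19.5 °C: 16.6, 12.6, 18.7, 9.7, 14.2, 5.6, 3.8, 2.6, 11.9, 9.8, 12.0.
Cumulative: 16.6, 29.2, 47.9, 57.6, 71.8, 77.4, 81.2, 83.8, 95.7, 105.5, 117.5.
The total first reaches 89 DD on day 9.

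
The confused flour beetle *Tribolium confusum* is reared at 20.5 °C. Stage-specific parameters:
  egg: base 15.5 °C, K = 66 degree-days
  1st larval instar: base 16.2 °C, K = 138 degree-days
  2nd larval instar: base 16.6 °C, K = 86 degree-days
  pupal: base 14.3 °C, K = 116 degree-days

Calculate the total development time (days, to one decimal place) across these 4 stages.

86.1 days

egg: 66 / (20.5 − 15.5) = 66 / 5.0 = 13.200 d.
1st larval instar: 138 / (20.5 − 16.2) = 138 / 4.3 = 32.093 d.
2nd larval instar: 86 / (20.5 − 16.6) = 86 / 3.9 = 22.051 d.
pupal: 116 / (20.5 − 14.3) = 116 / 6.2 = 18.710 d.
Sum = 86.054 ≈ 86.1 days.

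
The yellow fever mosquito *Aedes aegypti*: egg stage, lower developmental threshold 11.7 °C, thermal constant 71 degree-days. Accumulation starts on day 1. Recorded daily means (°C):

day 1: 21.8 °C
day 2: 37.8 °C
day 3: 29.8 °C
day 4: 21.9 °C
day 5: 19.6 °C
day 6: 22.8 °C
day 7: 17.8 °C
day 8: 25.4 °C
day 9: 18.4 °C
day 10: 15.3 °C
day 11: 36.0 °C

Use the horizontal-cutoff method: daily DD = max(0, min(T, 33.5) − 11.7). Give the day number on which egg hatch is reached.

day 6

Daily DD above 11.7 °C (capped at 21.8): 10.1, 21.8, 18.1, 10.2, 7.9, 11.1, 6.1, 13.7, 6.7, 3.6, 21.8.
Cumulative: 10.1, 31.9, 50.0, 60.2, 68.1, 79.2, 85.3, 99.0, 105.7, 109.3, 131.1.
The total first reaches 71 DD on day 6.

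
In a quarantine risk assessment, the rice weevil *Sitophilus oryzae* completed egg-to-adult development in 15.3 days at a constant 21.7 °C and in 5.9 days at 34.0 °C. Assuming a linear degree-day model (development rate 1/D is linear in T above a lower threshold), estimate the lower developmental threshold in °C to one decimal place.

14.0 °C

Under the model K = D·(T − T_b), so D₁·(T₁ − T_b) = D₂·(T₂ − T_b).
15.3·(21.7 − T_b) = 5.9·(34.0 − T_b)
T_b = (15.3·21.7 − 5.9·34.0) / (15.3 − 5.9) = 131.41 / 9.4 = 13.980 °C ≈ 14.0 °C.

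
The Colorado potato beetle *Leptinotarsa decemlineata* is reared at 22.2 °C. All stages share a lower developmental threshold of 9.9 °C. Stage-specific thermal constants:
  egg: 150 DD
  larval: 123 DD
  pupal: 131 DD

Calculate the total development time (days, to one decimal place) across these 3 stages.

Daily accumulation at 22.2 °C = 22.2 − 9.9 = 12.3 DD/day.
Total K = 150 + 123 + 131 = 404 DD.
Total duration = 404 / 12.3 = 32.846 ≈ 32.8 days.

32.8 days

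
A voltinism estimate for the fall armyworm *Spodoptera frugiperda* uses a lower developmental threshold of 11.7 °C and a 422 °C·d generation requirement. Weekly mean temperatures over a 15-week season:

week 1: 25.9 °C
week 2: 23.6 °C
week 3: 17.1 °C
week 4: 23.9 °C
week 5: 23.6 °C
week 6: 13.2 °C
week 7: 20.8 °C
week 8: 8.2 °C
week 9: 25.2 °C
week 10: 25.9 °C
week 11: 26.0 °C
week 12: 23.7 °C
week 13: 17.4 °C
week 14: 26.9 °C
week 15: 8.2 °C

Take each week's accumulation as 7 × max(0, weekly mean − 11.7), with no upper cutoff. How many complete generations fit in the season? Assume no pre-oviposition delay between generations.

Weekly DD (7 × max(0, T̄ − 11.7)): 99.4, 83.3, 37.8, 85.4, 83.3, 10.5, 63.7, 0.0, 94.5, 99.4, 100.1, 84.0, 39.9, 106.4, 0.0.
Season total = 987.7 DD.
Complete generations = ⌊987.7 / 422⌋ = 2.

2 generations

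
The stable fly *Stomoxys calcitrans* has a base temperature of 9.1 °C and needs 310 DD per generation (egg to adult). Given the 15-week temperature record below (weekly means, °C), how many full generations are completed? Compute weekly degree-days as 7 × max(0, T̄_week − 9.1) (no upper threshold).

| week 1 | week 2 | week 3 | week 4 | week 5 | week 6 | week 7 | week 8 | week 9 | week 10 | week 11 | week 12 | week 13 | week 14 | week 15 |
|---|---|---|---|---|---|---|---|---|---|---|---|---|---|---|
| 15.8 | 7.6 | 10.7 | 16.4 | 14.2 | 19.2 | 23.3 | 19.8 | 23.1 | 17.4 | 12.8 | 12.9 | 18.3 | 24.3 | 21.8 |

Weekly DD (7 × max(0, T̄ − 9.1)): 46.9, 0.0, 11.2, 51.1, 35.7, 70.7, 99.4, 74.9, 98.0, 58.1, 25.9, 26.6, 64.4, 106.4, 88.9.
Season total = 858.2 DD.
Complete generations = ⌊858.2 / 310⌋ = 2.

2 generations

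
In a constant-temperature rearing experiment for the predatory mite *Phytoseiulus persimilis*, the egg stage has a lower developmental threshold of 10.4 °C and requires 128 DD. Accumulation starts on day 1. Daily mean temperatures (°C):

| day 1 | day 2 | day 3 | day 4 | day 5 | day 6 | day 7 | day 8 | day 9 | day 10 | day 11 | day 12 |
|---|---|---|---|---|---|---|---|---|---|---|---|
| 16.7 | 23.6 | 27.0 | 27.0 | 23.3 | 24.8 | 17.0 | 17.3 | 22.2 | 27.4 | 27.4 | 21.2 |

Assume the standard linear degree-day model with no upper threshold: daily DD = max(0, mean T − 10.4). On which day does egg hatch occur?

day 11

Daily DD above 10.4 °C: 6.3, 13.2, 16.6, 16.6, 12.9, 14.4, 6.6, 6.9, 11.8, 17.0, 17.0, 10.8.
Cumulative: 6.3, 19.5, 36.1, 52.7, 65.6, 80.0, 86.6, 93.5, 105.3, 122.3, 139.3, 150.1.
The total first reaches 128 DD on day 11.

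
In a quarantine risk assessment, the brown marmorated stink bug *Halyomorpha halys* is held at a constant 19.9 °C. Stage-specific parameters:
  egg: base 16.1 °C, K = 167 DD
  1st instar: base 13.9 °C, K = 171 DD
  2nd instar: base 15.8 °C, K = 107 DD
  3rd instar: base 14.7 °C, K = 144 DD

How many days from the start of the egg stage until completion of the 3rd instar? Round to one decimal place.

126.2 days

egg: 167 / (19.9 − 16.1) = 167 / 3.8 = 43.947 d.
1st instar: 171 / (19.9 − 13.9) = 171 / 6.0 = 28.500 d.
2nd instar: 107 / (19.9 − 15.8) = 107 / 4.1 = 26.098 d.
3rd instar: 144 / (19.9 − 14.7) = 144 / 5.2 = 27.692 d.
Sum = 126.237 ≈ 126.2 days.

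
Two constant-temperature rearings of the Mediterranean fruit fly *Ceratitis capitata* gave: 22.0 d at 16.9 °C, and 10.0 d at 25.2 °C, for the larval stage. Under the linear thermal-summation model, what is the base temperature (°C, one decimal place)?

Linear rate model ⇒ the product D·(T − T_b) is constant across temperatures.
22.0·(16.9 − T_b) = 10.0·(25.2 − T_b)
T_b = (22.0·16.9 − 10.0·25.2) / (22.0 − 10.0) = 119.80 / 12.0 = 9.983 °C ≈ 10.0 °C.

10.0 °C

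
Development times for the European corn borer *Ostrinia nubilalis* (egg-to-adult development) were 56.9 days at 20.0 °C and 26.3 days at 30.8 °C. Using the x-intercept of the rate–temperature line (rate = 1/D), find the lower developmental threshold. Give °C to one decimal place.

10.7 °C

Linear rate model ⇒ the product D·(T − T_b) is constant across temperatures.
56.9·(20.0 − T_b) = 26.3·(30.8 − T_b)
T_b = (56.9·20.0 − 26.3·30.8) / (56.9 − 26.3) = 327.96 / 30.6 = 10.718 °C ≈ 10.7 °C.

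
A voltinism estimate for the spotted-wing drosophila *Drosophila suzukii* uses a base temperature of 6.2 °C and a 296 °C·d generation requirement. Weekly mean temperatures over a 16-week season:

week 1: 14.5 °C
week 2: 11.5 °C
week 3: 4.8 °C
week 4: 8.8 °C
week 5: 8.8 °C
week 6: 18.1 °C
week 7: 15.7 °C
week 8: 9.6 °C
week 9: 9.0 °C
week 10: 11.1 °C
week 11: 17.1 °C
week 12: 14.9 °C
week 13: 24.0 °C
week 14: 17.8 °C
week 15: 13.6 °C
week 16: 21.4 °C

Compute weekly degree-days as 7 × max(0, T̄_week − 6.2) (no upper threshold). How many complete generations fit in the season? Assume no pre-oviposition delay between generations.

Weekly DD (7 × max(0, T̄ − 6.2)): 58.1, 37.1, 0.0, 18.2, 18.2, 83.3, 66.5, 23.8, 19.6, 34.3, 76.3, 60.9, 124.6, 81.2, 51.8, 106.4.
Season total = 860.3 DD.
Complete generations = ⌊860.3 / 296⌋ = 2.

2 generations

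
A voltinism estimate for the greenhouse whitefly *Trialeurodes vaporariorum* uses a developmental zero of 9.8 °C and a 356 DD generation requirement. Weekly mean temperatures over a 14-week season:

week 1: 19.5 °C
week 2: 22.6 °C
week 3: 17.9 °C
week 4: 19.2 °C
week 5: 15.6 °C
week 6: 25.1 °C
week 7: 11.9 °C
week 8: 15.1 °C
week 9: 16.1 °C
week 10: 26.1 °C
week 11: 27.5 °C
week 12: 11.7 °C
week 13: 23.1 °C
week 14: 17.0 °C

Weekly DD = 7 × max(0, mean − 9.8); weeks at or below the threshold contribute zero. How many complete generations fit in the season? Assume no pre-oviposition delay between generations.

Weekly DD (7 × max(0, T̄ − 9.8)): 67.9, 89.6, 56.7, 65.8, 40.6, 107.1, 14.7, 37.1, 44.1, 114.1, 123.9, 13.3, 93.1, 50.4.
Season total = 918.4 DD.
Complete generations = ⌊918.4 / 356⌋ = 2.

2 generations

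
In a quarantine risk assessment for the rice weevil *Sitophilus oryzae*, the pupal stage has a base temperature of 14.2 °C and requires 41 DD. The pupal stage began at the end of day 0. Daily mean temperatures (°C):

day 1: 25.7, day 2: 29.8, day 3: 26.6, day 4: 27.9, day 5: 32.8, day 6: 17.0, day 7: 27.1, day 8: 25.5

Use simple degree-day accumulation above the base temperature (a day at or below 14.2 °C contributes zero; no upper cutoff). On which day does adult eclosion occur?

day 4

Daily DD above 14.2 °C: 11.5, 15.6, 12.4, 13.7, 18.6, 2.8, 12.9, 11.3.
Cumulative: 11.5, 27.1, 39.5, 53.2, 71.8, 74.6, 87.5, 98.8.
The total first reaches 41 DD on day 4.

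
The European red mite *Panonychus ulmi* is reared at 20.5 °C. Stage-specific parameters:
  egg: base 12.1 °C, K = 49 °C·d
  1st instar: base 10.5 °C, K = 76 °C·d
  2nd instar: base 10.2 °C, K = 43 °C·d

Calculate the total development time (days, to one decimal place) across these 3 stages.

17.6 days

egg: 49 / (20.5 − 12.1) = 49 / 8.4 = 5.833 d.
1st instar: 76 / (20.5 − 10.5) = 76 / 10.0 = 7.600 d.
2nd instar: 43 / (20.5 − 10.2) = 43 / 10.3 = 4.175 d.
Sum = 17.608 ≈ 17.6 days.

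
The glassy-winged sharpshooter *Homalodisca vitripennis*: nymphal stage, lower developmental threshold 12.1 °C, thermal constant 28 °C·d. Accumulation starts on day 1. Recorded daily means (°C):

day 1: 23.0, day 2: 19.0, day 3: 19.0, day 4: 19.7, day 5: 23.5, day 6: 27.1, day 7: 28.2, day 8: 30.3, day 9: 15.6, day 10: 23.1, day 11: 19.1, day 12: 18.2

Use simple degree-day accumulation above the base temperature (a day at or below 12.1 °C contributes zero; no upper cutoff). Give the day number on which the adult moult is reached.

day 4

Daily DD above 12.1 °C: 10.9, 6.9, 6.9, 7.6, 11.4, 15.0, 16.1, 18.2, 3.5, 11.0, 7.0, 6.1.
Cumulative: 10.9, 17.8, 24.7, 32.3, 43.7, 58.7, 74.8, 93.0, 96.5, 107.5, 114.5, 120.6.
The total first reaches 28 DD on day 4.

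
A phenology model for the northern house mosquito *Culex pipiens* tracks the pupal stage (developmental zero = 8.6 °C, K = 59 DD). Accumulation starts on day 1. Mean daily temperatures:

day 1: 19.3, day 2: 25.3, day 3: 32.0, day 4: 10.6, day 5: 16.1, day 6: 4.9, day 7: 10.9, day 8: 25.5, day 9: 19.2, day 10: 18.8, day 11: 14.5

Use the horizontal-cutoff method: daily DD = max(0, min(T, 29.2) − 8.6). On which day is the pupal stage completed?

Daily DD above 8.6 °C (capped at 20.6): 10.7, 16.7, 20.6, 2.0, 7.5, 0.0, 2.3, 16.9, 10.6, 10.2, 5.9.
Cumulative: 10.7, 27.4, 48.0, 50.0, 57.5, 57.5, 59.8, 76.7, 87.3, 97.5, 103.4.
The total first reaches 59 DD on day 7.

day 7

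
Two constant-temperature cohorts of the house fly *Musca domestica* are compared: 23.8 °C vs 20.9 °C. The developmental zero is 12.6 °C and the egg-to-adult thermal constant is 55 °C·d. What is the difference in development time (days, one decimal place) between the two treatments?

1.7 days

At 23.8 °C: 55 / (23.8 − 12.6) = 55 / 11.2 = 4.911 d.
At 20.9 °C: 55 / (20.9 − 12.6) = 55 / 8.3 = 6.627 d.
Difference = |4.911 − 6.627| = 1.716 ≈ 1.7 days.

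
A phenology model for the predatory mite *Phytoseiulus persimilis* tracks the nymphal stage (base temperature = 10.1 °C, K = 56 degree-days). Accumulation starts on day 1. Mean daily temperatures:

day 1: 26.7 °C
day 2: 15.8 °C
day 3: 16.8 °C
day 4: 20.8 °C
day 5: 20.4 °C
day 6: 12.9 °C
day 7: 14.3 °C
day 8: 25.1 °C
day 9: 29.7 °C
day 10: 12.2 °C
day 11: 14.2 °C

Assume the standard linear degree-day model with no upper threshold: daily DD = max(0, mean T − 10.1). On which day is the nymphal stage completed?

day 7

Daily DD above 10.1 °C: 16.6, 5.7, 6.7, 10.7, 10.3, 2.8, 4.2, 15.0, 19.6, 2.1, 4.1.
Cumulative: 16.6, 22.3, 29.0, 39.7, 50.0, 52.8, 57.0, 72.0, 91.6, 93.7, 97.8.
The total first reaches 56 DD on day 7.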